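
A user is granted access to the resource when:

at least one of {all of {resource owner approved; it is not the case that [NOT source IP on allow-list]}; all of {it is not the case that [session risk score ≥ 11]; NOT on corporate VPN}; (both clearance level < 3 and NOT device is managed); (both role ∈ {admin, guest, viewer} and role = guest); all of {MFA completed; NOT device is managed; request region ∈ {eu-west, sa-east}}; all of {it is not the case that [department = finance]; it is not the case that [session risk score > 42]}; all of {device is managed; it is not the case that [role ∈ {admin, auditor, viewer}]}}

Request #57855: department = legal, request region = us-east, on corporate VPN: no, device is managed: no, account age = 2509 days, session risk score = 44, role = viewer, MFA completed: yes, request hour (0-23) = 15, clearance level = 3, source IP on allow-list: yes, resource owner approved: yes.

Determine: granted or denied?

Atomic conditions:
  resource owner approved: yes → true
  NOT source IP on allow-list: yes → false
  session risk score ≥ 11: 44 ≥ 11 is true
  NOT on corporate VPN: no → true
  clearance level < 3: 3 < 3 is false
  NOT device is managed: no → true
  role ∈ {admin, guest, viewer}: viewer is in the set → true
  role = guest: viewer == guest is false
  MFA completed: yes → true
  request region ∈ {eu-west, sa-east}: us-east is not in the set → false
  department = finance: legal == finance is false
  session risk score > 42: 44 > 42 is true
  device is managed: no → false
  role ∈ {admin, auditor, viewer}: viewer is in the set → true
Combine:
[1.2] NOT false = true
[1] true AND true = true
[2.1] NOT true = false
[2] false AND true = false
[3] false AND true = false
[4] true AND false = false
[5] true AND true AND false = false
[6.1] NOT false = true
[6.2] NOT true = false
[6] true AND false = false
[7.2] NOT true = false
[7] false AND false = false
[root] true OR false OR false OR false OR false OR false OR false = true
Overall: true → granted

Granted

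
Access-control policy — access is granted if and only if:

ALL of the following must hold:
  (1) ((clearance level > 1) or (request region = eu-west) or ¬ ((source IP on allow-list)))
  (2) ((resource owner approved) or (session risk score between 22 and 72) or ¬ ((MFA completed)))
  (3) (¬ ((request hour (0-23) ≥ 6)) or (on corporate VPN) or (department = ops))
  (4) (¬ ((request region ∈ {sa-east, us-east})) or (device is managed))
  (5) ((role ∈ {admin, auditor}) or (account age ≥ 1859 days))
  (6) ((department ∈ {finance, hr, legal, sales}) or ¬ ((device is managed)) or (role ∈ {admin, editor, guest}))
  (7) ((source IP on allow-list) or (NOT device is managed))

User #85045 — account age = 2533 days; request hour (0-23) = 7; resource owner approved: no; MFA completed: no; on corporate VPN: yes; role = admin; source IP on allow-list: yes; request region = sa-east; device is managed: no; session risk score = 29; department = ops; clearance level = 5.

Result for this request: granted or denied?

Denied

Atomic conditions:
  clearance level > 1: 5 > 1 is true
  request region = eu-west: sa-east == eu-west is false
  source IP on allow-list: yes → true
  resource owner approved: no → false
  session risk score between 22 and 72: 29 in [22, 72] is true
  MFA completed: no → false
  request hour (0-23) ≥ 6: 7 ≥ 6 is true
  on corporate VPN: yes → true
  department = ops: ops == ops is true
  request region ∈ {sa-east, us-east}: sa-east is in the set → true
  device is managed: no → false
  role ∈ {admin, auditor}: admin is in the set → true
  account age ≥ 1859 days: 2533 ≥ 1859 is true
  department ∈ {finance, hr, legal, sales}: ops is not in the set → false
  role ∈ {admin, editor, guest}: admin is in the set → true
  NOT device is managed: no → true
Combine:
[1.3] NOT true = false
[1] true OR false OR false = true
[2.3] NOT false = true
[2] false OR true OR true = true
[3.1] NOT true = false
[3] false OR true OR true = true
[4.1] NOT true = false
[4] false OR false = false
[5] true OR true = true
[6.2] NOT false = true
[6] false OR true OR true = true
[7] true OR true = true
[root] true AND true AND true AND false AND true AND true AND true = false
Overall: false → denied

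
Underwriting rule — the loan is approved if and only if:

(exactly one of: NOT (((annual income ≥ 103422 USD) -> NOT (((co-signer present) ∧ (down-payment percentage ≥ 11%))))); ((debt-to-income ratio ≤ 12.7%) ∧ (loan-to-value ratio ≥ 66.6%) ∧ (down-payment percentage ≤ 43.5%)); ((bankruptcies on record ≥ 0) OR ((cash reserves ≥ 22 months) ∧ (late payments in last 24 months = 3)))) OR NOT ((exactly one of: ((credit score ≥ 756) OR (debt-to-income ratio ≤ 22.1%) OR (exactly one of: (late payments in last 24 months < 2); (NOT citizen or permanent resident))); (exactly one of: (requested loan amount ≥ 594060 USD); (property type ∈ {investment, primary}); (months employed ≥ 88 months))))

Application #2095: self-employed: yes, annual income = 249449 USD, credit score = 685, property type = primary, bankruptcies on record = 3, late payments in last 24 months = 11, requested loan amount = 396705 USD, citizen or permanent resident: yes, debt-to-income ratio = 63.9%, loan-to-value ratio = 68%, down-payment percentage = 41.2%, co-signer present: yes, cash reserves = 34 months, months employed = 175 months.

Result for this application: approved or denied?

Approved

Atomic conditions:
  annual income ≥ 103422 USD: 249449 ≥ 103422 is true
  co-signer present: yes → true
  down-payment percentage ≥ 11%: 41.2 ≥ 11 is true
  debt-to-income ratio ≤ 12.7%: 63.9 ≤ 12.7 is false
  loan-to-value ratio ≥ 66.6%: 68 ≥ 66.6 is true
  down-payment percentage ≤ 43.5%: 41.2 ≤ 43.5 is true
  bankruptcies on record ≥ 0: 3 ≥ 0 is true
  cash reserves ≥ 22 months: 34 ≥ 22 is true
  late payments in last 24 months = 3: 11 == 3 is false
  credit score ≥ 756: 685 ≥ 756 is false
  debt-to-income ratio ≤ 22.1%: 63.9 ≤ 22.1 is false
  late payments in last 24 months < 2: 11 < 2 is false
  NOT citizen or permanent resident: yes → false
  requested loan amount ≥ 594060 USD: 396705 ≥ 594060 is false
  property type ∈ {investment, primary}: primary is in the set → true
  months employed ≥ 88 months: 175 ≥ 88 is true
Combine:
[1.1.1.2.1] true AND true = true
[1.1.1.2] NOT true = false
[1.1.1] true → false = false
[1.1] NOT false = true
[1.2] false AND true AND true = false
[1.3.2] true AND false = false
[1.3] true OR false = true
[1] exactly-one(true, false, true) = false
[2.1.1.3] exactly-one(false, false) = false
[2.1.1] false OR false OR false = false
[2.1.2] exactly-one(false, true, true) = false
[2.1] exactly-one(false, false) = false
[2] NOT false = true
[root] false OR true = true
Overall: true → approved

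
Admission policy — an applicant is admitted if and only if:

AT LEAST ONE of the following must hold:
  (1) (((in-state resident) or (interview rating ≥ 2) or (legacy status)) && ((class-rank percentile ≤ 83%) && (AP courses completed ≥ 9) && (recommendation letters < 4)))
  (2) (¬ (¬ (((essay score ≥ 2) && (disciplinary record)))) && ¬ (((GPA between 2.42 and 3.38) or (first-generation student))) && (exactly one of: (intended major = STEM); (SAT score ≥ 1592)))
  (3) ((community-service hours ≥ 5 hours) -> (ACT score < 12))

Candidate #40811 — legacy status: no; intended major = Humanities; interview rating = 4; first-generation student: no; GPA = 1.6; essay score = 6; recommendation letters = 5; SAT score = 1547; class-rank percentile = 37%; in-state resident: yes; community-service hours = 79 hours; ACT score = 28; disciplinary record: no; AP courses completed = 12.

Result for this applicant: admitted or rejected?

Atomic conditions:
  in-state resident: yes → true
  interview rating ≥ 2: 4 ≥ 2 is true
  legacy status: no → false
  class-rank percentile ≤ 83%: 37 ≤ 83 is true
  AP courses completed ≥ 9: 12 ≥ 9 is true
  recommendation letters < 4: 5 < 4 is false
  essay score ≥ 2: 6 ≥ 2 is true
  disciplinary record: no → false
  GPA between 2.42 and 3.38: 1.6 in [2.42, 3.38] is false
  first-generation student: no → false
  intended major = STEM: Humanities == STEM is false
  SAT score ≥ 1592: 1547 ≥ 1592 is false
  community-service hours ≥ 5 hours: 79 ≥ 5 is true
  ACT score < 12: 28 < 12 is false
Combine:
[1.1] true OR true OR false = true
[1.2] true AND true AND false = false
[1] true AND false = false
[2.1.1.1] true AND false = false
[2.1.1] NOT false = true
[2.1] NOT true = false
[2.2.1] false OR false = false
[2.2] NOT false = true
[2.3] exactly-one(false, false) = false
[2] false AND true AND false = false
[3] true → false = false
[root] false OR false OR false = false
Overall: false → rejected

Rejected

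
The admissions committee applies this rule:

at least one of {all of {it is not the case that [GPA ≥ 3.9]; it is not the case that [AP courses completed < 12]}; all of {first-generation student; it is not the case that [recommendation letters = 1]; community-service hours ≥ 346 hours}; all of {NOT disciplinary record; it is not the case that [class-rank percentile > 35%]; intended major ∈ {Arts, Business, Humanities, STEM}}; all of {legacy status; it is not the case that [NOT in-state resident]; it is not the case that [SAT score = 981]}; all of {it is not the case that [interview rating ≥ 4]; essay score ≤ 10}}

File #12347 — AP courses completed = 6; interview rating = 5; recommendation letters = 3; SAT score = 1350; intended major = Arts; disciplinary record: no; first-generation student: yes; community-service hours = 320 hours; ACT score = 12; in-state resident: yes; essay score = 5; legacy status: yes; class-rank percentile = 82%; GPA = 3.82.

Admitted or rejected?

Admitted

Atomic conditions:
  GPA ≥ 3.9: 3.82 ≥ 3.9 is false
  AP courses completed < 12: 6 < 12 is true
  first-generation student: yes → true
  recommendation letters = 1: 3 == 1 is false
  community-service hours ≥ 346 hours: 320 ≥ 346 is false
  NOT disciplinary record: no → true
  class-rank percentile > 35%: 82 > 35 is true
  intended major ∈ {Arts, Business, Humanities, STEM}: Arts is in the set → true
  legacy status: yes → true
  NOT in-state resident: yes → false
  SAT score = 981: 1350 == 981 is false
  interview rating ≥ 4: 5 ≥ 4 is true
  essay score ≤ 10: 5 ≤ 10 is true
Combine:
[1.1] NOT false = true
[1.2] NOT true = false
[1] true AND false = false
[2.2] NOT false = true
[2] true AND true AND false = false
[3.2] NOT true = false
[3] true AND false AND true = false
[4.2] NOT false = true
[4.3] NOT false = true
[4] true AND true AND true = true
[5.1] NOT true = false
[5] false AND true = false
[root] false OR false OR false OR true OR false = true
Overall: true → admitted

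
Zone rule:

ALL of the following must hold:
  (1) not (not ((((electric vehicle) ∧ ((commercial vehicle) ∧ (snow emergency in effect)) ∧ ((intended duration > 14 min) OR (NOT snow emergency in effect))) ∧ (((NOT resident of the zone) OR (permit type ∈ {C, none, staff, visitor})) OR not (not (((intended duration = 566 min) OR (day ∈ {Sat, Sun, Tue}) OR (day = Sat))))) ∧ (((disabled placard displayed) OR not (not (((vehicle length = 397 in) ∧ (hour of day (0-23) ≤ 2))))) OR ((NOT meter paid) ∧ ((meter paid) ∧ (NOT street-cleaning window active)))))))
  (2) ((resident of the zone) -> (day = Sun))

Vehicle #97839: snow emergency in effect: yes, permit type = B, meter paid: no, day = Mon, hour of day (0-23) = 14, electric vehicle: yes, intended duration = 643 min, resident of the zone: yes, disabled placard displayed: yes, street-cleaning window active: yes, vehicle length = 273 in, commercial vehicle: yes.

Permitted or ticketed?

Atomic conditions:
  electric vehicle: yes → true
  commercial vehicle: yes → true
  snow emergency in effect: yes → true
  intended duration > 14 min: 643 > 14 is true
  NOT snow emergency in effect: yes → false
  NOT resident of the zone: yes → false
  permit type ∈ {C, none, staff, visitor}: B is not in the set → false
  intended duration = 566 min: 643 == 566 is false
  day ∈ {Sat, Sun, Tue}: Mon is not in the set → false
  day = Sat: Mon == Sat is false
  disabled placard displayed: yes → true
  vehicle length = 397 in: 273 == 397 is false
  hour of day (0-23) ≤ 2: 14 ≤ 2 is false
  NOT meter paid: no → true
  meter paid: no → false
  NOT street-cleaning window active: yes → false
  resident of the zone: yes → true
  day = Sun: Mon == Sun is false
Combine:
[1.1.1.1.2] true AND true = true
[1.1.1.1.3] true OR false = true
[1.1.1.1] true AND true AND true = true
[1.1.1.2.1] false OR false = false
[1.1.1.2.2.1.1] false OR false OR false = false
[1.1.1.2.2.1] NOT false = true
[1.1.1.2.2] NOT true = false
[1.1.1.2] false OR false = false
[1.1.1.3.1.2.1.1] false AND false = false
[1.1.1.3.1.2.1] NOT false = true
[1.1.1.3.1.2] NOT true = false
[1.1.1.3.1] true OR false = true
[1.1.1.3.2.2] false AND false = false
[1.1.1.3.2] true AND false = false
[1.1.1.3] true OR false = true
[1.1.1] true AND false AND true = false
[1.1] NOT false = true
[1] NOT true = false
[2] true → false = false
[root] false AND false = false
Overall: false → ticketed

Ticketed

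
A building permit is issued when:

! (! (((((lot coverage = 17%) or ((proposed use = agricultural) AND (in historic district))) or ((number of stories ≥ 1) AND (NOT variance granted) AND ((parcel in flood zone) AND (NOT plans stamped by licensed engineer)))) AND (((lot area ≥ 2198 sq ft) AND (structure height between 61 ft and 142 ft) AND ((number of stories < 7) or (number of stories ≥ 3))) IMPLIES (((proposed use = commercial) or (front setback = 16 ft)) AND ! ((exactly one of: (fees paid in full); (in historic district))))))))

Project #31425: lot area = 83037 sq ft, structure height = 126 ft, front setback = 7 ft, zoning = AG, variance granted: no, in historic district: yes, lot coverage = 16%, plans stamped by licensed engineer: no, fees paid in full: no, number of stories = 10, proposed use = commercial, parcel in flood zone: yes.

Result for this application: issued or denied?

Atomic conditions:
  lot coverage = 17%: 16 == 17 is false
  proposed use = agricultural: commercial == agricultural is false
  in historic district: yes → true
  number of stories ≥ 1: 10 ≥ 1 is true
  NOT variance granted: no → true
  parcel in flood zone: yes → true
  NOT plans stamped by licensed engineer: no → true
  lot area ≥ 2198 sq ft: 83037 ≥ 2198 is true
  structure height between 61 ft and 142 ft: 126 in [61, 142] is true
  number of stories < 7: 10 < 7 is false
  number of stories ≥ 3: 10 ≥ 3 is true
  proposed use = commercial: commercial == commercial is true
  front setback = 16 ft: 7 == 16 is false
  fees paid in full: no → false
Combine:
[1.1.1.1.2] false AND true = false
[1.1.1.1] false OR false = false
[1.1.1.2.3] true AND true = true
[1.1.1.2] true AND true AND true = true
[1.1.1] false OR true = true
[1.1.2.1.3] false OR true = true
[1.1.2.1] true AND true AND true = true
[1.1.2.2.1] true OR false = true
[1.1.2.2.2.1] exactly-one(false, true) = true
[1.1.2.2.2] NOT true = false
[1.1.2.2] true AND false = false
[1.1.2] true → false = false
[1.1] true AND false = false
[1] NOT false = true
[root] NOT true = false
Overall: false → denied

Denied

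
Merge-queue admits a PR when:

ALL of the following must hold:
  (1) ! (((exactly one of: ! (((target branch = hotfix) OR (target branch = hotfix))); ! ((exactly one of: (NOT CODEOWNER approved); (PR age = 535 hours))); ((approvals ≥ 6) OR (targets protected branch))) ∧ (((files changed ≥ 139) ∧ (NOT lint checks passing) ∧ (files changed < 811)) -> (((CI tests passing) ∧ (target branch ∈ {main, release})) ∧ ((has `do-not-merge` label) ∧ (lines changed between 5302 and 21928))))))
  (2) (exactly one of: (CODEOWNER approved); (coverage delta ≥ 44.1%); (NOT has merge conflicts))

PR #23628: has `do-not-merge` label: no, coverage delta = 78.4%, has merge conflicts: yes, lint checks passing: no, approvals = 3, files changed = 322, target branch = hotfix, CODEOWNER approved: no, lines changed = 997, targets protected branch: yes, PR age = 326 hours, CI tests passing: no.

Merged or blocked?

Atomic conditions:
  target branch = hotfix: hotfix == hotfix is true
  NOT CODEOWNER approved: no → true
  PR age = 535 hours: 326 == 535 is false
  approvals ≥ 6: 3 ≥ 6 is false
  targets protected branch: yes → true
  files changed ≥ 139: 322 ≥ 139 is true
  NOT lint checks passing: no → true
  files changed < 811: 322 < 811 is true
  CI tests passing: no → false
  target branch ∈ {main, release}: hotfix is not in the set → false
  has `do-not-merge` label: no → false
  lines changed between 5302 and 21928: 997 in [5302, 21928] is false
  CODEOWNER approved: no → false
  coverage delta ≥ 44.1%: 78.4 ≥ 44.1 is true
  NOT has merge conflicts: yes → false
Combine:
[1.1.1.1.1] true OR true = true
[1.1.1.1] NOT true = false
[1.1.1.2.1] exactly-one(true, false) = true
[1.1.1.2] NOT true = false
[1.1.1.3] false OR true = true
[1.1.1] exactly-one(false, false, true) = true
[1.1.2.1] true AND true AND true = true
[1.1.2.2.1] false AND false = false
[1.1.2.2.2] false AND false = false
[1.1.2.2] false AND false = false
[1.1.2] true → false = false
[1.1] true AND false = false
[1] NOT false = true
[2] exactly-one(false, true, false) = true
[root] true AND true = true
Overall: true → merged

Merged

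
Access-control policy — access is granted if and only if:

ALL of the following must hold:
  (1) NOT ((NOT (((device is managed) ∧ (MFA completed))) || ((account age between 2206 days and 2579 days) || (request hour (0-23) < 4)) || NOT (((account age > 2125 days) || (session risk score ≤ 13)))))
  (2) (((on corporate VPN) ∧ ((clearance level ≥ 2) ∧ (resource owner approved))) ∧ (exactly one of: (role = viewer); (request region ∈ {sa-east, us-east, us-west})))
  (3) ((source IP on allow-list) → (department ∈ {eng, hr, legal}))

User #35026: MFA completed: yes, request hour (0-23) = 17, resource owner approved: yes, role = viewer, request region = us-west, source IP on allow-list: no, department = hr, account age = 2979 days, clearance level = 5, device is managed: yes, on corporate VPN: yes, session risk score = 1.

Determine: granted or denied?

Atomic conditions:
  device is managed: yes → true
  MFA completed: yes → true
  account age between 2206 days and 2579 days: 2979 in [2206, 2579] is false
  request hour (0-23) < 4: 17 < 4 is false
  account age > 2125 days: 2979 > 2125 is true
  session risk score ≤ 13: 1 ≤ 13 is true
  on corporate VPN: yes → true
  clearance level ≥ 2: 5 ≥ 2 is true
  resource owner approved: yes → true
  role = viewer: viewer == viewer is true
  request region ∈ {sa-east, us-east, us-west}: us-west is in the set → true
  source IP on allow-list: no → false
  department ∈ {eng, hr, legal}: hr is in the set → true
Combine:
[1.1.1.1] true AND true = true
[1.1.1] NOT true = false
[1.1.2] false OR false = false
[1.1.3.1] true OR true = true
[1.1.3] NOT true = false
[1.1] false OR false OR false = false
[1] NOT false = true
[2.1.2] true AND true = true
[2.1] true AND true = true
[2.2] exactly-one(true, true) = false
[2] true AND false = false
[3] false → true (antecedent false ⇒ implication holds) = true
[root] true AND false AND true = false
Overall: false → denied

Denied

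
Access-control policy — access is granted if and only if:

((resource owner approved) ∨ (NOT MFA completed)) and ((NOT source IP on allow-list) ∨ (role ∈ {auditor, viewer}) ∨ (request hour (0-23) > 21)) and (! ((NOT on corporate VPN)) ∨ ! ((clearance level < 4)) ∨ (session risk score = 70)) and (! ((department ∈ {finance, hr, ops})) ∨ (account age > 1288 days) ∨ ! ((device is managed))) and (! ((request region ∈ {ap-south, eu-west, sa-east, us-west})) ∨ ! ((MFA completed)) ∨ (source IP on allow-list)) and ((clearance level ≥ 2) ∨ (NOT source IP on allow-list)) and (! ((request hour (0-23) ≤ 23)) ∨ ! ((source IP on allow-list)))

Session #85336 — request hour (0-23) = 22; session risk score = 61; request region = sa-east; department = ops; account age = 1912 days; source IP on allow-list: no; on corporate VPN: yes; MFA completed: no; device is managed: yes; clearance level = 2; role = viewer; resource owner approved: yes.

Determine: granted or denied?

Granted

Atomic conditions:
  resource owner approved: yes → true
  NOT MFA completed: no → true
  NOT source IP on allow-list: no → true
  role ∈ {auditor, viewer}: viewer is in the set → true
  request hour (0-23) > 21: 22 > 21 is true
  NOT on corporate VPN: yes → false
  clearance level < 4: 2 < 4 is true
  session risk score = 70: 61 == 70 is false
  department ∈ {finance, hr, ops}: ops is in the set → true
  account age > 1288 days: 1912 > 1288 is true
  device is managed: yes → true
  request region ∈ {ap-south, eu-west, sa-east, us-west}: sa-east is in the set → true
  MFA completed: no → false
  source IP on allow-list: no → false
  clearance level ≥ 2: 2 ≥ 2 is true
  request hour (0-23) ≤ 23: 22 ≤ 23 is true
Combine:
[1] true OR true = true
[2] true OR true OR true = true
[3.1] NOT false = true
[3.2] NOT true = false
[3] true OR false OR false = true
[4.1] NOT true = false
[4.3] NOT true = false
[4] false OR true OR false = true
[5.1] NOT true = false
[5.2] NOT false = true
[5] false OR true OR false = true
[6] true OR true = true
[7.1] NOT true = false
[7.2] NOT false = true
[7] false OR true = true
[root] true AND true AND true AND true AND true AND true AND true = true
Overall: true → granted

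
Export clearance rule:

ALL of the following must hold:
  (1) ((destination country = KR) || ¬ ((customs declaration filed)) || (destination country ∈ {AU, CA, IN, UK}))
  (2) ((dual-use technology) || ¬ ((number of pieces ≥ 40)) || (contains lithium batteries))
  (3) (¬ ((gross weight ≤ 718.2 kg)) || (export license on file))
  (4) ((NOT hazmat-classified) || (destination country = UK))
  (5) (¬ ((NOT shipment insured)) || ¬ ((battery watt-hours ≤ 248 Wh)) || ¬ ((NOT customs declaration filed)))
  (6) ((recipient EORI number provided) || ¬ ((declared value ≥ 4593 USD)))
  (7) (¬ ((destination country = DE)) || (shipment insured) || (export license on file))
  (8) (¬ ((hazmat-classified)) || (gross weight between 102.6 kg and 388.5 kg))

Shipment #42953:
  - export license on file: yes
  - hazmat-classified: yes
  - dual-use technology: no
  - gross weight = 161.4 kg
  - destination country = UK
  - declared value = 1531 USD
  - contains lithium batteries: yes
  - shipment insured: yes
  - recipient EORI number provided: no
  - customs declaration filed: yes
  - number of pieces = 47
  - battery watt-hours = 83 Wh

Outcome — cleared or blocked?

Cleared

Atomic conditions:
  destination country = KR: UK == KR is false
  customs declaration filed: yes → true
  destination country ∈ {AU, CA, IN, UK}: UK is in the set → true
  dual-use technology: no → false
  number of pieces ≥ 40: 47 ≥ 40 is true
  contains lithium batteries: yes → true
  gross weight ≤ 718.2 kg: 161.4 ≤ 718.2 is true
  export license on file: yes → true
  NOT hazmat-classified: yes → false
  destination country = UK: UK == UK is true
  NOT shipment insured: yes → false
  battery watt-hours ≤ 248 Wh: 83 ≤ 248 is true
  NOT customs declaration filed: yes → false
  recipient EORI number provided: no → false
  declared value ≥ 4593 USD: 1531 ≥ 4593 is false
  destination country = DE: UK == DE is false
  shipment insured: yes → true
  hazmat-classified: yes → true
  gross weight between 102.6 kg and 388.5 kg: 161.4 in [102.6, 388.5] is true
Combine:
[1.2] NOT true = false
[1] false OR false OR true = true
[2.2] NOT true = false
[2] false OR false OR true = true
[3.1] NOT true = false
[3] false OR true = true
[4] false OR true = true
[5.1] NOT false = true
[5.2] NOT true = false
[5.3] NOT false = true
[5] true OR false OR true = true
[6.2] NOT false = true
[6] false OR true = true
[7.1] NOT false = true
[7] true OR true OR true = true
[8.1] NOT true = false
[8] false OR true = true
[root] true AND true AND true AND true AND true AND true AND true AND true = true
Overall: true → cleared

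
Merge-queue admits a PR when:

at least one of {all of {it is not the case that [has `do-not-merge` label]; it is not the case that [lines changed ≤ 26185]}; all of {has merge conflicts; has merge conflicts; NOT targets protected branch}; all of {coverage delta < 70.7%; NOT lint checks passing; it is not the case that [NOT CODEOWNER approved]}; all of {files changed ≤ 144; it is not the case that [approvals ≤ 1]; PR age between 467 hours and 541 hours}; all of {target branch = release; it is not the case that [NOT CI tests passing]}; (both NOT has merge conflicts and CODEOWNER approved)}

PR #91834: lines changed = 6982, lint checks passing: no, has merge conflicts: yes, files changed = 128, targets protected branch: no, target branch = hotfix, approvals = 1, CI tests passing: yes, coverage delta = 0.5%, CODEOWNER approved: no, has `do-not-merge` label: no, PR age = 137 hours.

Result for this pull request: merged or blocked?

Merged

Atomic conditions:
  has `do-not-merge` label: no → false
  lines changed ≤ 26185: 6982 ≤ 26185 is true
  has merge conflicts: yes → true
  NOT targets protected branch: no → true
  coverage delta < 70.7%: 0.5 < 70.7 is true
  NOT lint checks passing: no → true
  NOT CODEOWNER approved: no → true
  files changed ≤ 144: 128 ≤ 144 is true
  approvals ≤ 1: 1 ≤ 1 is true
  PR age between 467 hours and 541 hours: 137 in [467, 541] is false
  target branch = release: hotfix == release is false
  NOT CI tests passing: yes → false
  NOT has merge conflicts: yes → false
  CODEOWNER approved: no → false
Combine:
[1.1] NOT false = true
[1.2] NOT true = false
[1] true AND false = false
[2] true AND true AND true = true
[3.3] NOT true = false
[3] true AND true AND false = false
[4.2] NOT true = false
[4] true AND false AND false = false
[5.2] NOT false = true
[5] false AND true = false
[6] false AND false = false
[root] false OR true OR false OR false OR false OR false = true
Overall: true → merged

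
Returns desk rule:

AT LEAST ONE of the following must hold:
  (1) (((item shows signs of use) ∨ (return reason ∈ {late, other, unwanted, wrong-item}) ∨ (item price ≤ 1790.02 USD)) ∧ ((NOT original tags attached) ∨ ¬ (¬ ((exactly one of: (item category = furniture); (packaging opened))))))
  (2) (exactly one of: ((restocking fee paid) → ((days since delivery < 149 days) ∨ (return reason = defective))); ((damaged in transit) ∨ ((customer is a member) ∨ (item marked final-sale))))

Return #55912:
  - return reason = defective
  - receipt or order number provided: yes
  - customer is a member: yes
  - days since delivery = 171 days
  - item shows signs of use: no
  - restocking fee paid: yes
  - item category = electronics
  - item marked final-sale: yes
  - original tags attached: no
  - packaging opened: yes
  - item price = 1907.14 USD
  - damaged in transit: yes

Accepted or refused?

Refused

Atomic conditions:
  item shows signs of use: no → false
  return reason ∈ {late, other, unwanted, wrong-item}: defective is not in the set → false
  item price ≤ 1790.02 USD: 1907.14 ≤ 1790.02 is false
  NOT original tags attached: no → true
  item category = furniture: electronics == furniture is false
  packaging opened: yes → true
  restocking fee paid: yes → true
  days since delivery < 149 days: 171 < 149 is false
  return reason = defective: defective == defective is true
  damaged in transit: yes → true
  customer is a member: yes → true
  item marked final-sale: yes → true
Combine:
[1.1] false OR false OR false = false
[1.2.2.1.1] exactly-one(false, true) = true
[1.2.2.1] NOT true = false
[1.2.2] NOT false = true
[1.2] true OR true = true
[1] false AND true = false
[2.1.2] false OR true = true
[2.1] true → true = true
[2.2.2] true OR true = true
[2.2] true OR true = true
[2] exactly-one(true, true) = false
[root] false OR false = false
Overall: false → refused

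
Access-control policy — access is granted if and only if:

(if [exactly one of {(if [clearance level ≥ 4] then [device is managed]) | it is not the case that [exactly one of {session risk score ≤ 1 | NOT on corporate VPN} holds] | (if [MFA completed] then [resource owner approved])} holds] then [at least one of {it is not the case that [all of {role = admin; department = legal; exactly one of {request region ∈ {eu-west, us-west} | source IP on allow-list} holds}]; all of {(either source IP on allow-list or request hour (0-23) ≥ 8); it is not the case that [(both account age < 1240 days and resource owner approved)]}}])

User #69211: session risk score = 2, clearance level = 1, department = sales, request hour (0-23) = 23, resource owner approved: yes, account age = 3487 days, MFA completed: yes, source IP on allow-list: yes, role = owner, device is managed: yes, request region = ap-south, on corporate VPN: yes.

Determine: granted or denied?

Granted

Atomic conditions:
  clearance level ≥ 4: 1 ≥ 4 is false
  device is managed: yes → true
  session risk score ≤ 1: 2 ≤ 1 is false
  NOT on corporate VPN: yes → false
  MFA completed: yes → true
  resource owner approved: yes → true
  role = admin: owner == admin is false
  department = legal: sales == legal is false
  request region ∈ {eu-west, us-west}: ap-south is not in the set → false
  source IP on allow-list: yes → true
  request hour (0-23) ≥ 8: 23 ≥ 8 is true
  account age < 1240 days: 3487 < 1240 is false
Combine:
[1.1] false → true (antecedent false ⇒ implication holds) = true
[1.2.1] exactly-one(false, false) = false
[1.2] NOT false = true
[1.3] true → true = true
[1] exactly-one(true, true, true) = false
[2.1.1.3] exactly-one(false, true) = true
[2.1.1] false AND false AND true = false
[2.1] NOT false = true
[2.2.1] true OR true = true
[2.2.2.1] false AND true = false
[2.2.2] NOT false = true
[2.2] true AND true = true
[2] true OR true = true
[root] false → true (antecedent false ⇒ implication holds) = true
Overall: true → granted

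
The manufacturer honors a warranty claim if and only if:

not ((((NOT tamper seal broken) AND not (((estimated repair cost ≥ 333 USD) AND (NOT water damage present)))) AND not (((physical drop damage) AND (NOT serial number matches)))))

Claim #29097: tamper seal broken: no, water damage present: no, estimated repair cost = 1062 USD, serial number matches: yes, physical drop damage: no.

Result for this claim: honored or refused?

Atomic conditions:
  NOT tamper seal broken: no → true
  estimated repair cost ≥ 333 USD: 1062 ≥ 333 is true
  NOT water damage present: no → true
  physical drop damage: no → false
  NOT serial number matches: yes → false
Combine:
[1.1.2.1] true AND true = true
[1.1.2] NOT true = false
[1.1] true AND false = false
[1.2.1] false AND false = false
[1.2] NOT false = true
[1] false AND true = false
[root] NOT false = true
Overall: true → honored

Honored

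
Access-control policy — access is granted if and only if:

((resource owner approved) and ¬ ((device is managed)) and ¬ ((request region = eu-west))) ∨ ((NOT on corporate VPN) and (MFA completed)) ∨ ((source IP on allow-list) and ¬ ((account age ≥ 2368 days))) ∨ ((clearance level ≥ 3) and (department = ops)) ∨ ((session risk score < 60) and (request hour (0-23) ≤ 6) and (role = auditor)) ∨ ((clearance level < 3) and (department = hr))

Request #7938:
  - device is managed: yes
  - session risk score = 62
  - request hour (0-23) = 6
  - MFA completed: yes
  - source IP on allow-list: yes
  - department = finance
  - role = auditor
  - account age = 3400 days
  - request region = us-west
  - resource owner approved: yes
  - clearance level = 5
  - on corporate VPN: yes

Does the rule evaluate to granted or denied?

Denied

Atomic conditions:
  resource owner approved: yes → true
  device is managed: yes → true
  request region = eu-west: us-west == eu-west is false
  NOT on corporate VPN: yes → false
  MFA completed: yes → true
  source IP on allow-list: yes → true
  account age ≥ 2368 days: 3400 ≥ 2368 is true
  clearance level ≥ 3: 5 ≥ 3 is true
  department = ops: finance == ops is false
  session risk score < 60: 62 < 60 is false
  request hour (0-23) ≤ 6: 6 ≤ 6 is true
  role = auditor: auditor == auditor is true
  clearance level < 3: 5 < 3 is false
  department = hr: finance == hr is false
Combine:
[1.2] NOT true = false
[1.3] NOT false = true
[1] true AND false AND true = false
[2] false AND true = false
[3.2] NOT true = false
[3] true AND false = false
[4] true AND false = false
[5] false AND true AND true = false
[6] false AND false = false
[root] false OR false OR false OR false OR false OR false = false
Overall: false → denied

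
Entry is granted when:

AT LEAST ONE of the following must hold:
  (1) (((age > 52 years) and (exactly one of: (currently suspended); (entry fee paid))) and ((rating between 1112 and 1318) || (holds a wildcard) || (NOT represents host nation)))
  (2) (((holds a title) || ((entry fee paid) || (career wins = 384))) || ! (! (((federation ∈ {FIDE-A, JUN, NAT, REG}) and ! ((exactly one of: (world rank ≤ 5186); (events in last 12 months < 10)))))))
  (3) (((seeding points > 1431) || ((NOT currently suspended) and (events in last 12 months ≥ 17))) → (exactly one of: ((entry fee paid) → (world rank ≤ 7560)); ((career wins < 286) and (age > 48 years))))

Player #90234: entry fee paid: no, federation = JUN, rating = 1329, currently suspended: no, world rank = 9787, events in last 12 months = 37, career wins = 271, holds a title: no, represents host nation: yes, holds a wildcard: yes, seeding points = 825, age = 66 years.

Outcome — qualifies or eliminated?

Atomic conditions:
  age > 52 years: 66 > 52 is true
  currently suspended: no → false
  entry fee paid: no → false
  rating between 1112 and 1318: 1329 in [1112, 1318] is false
  holds a wildcard: yes → true
  NOT represents host nation: yes → false
  holds a title: no → false
  career wins = 384: 271 == 384 is false
  federation ∈ {FIDE-A, JUN, NAT, REG}: JUN is in the set → true
  world rank ≤ 5186: 9787 ≤ 5186 is false
  events in last 12 months < 10: 37 < 10 is false
  seeding points > 1431: 825 > 1431 is false
  NOT currently suspended: no → true
  events in last 12 months ≥ 17: 37 ≥ 17 is true
  world rank ≤ 7560: 9787 ≤ 7560 is false
  career wins < 286: 271 < 286 is true
  age > 48 years: 66 > 48 is true
Combine:
[1.1.2] exactly-one(false, false) = false
[1.1] true AND false = false
[1.2] false OR true OR false = true
[1] false AND true = false
[2.1.2] false OR false = false
[2.1] false OR false = false
[2.2.1.1.2.1] exactly-one(false, false) = false
[2.2.1.1.2] NOT false = true
[2.2.1.1] true AND true = true
[2.2.1] NOT true = false
[2.2] NOT false = true
[2] false OR true = true
[3.1.2] true AND true = true
[3.1] false OR true = true
[3.2.1] false → false (antecedent false ⇒ implication holds) = true
[3.2.2] true AND true = true
[3.2] exactly-one(true, true) = false
[3] true → false = false
[root] false OR true OR false = true
Overall: true → qualifies

Qualifies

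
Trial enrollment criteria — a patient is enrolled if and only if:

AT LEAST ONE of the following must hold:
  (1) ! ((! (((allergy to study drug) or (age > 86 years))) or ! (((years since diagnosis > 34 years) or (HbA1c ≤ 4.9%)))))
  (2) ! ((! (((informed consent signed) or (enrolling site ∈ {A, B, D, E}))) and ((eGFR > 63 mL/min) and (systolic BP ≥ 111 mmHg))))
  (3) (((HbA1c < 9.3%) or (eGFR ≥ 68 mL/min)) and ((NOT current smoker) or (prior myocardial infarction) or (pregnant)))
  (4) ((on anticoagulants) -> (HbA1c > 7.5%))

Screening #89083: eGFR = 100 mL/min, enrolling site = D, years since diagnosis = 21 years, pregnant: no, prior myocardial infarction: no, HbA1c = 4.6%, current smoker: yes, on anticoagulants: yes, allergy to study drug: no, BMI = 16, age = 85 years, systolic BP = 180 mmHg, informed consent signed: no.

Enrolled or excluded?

Enrolled

Atomic conditions:
  allergy to study drug: no → false
  age > 86 years: 85 > 86 is false
  years since diagnosis > 34 years: 21 > 34 is false
  HbA1c ≤ 4.9%: 4.6 ≤ 4.9 is true
  informed consent signed: no → false
  enrolling site ∈ {A, B, D, E}: D is in the set → true
  eGFR > 63 mL/min: 100 > 63 is true
  systolic BP ≥ 111 mmHg: 180 ≥ 111 is true
  HbA1c < 9.3%: 4.6 < 9.3 is true
  eGFR ≥ 68 mL/min: 100 ≥ 68 is true
  NOT current smoker: yes → false
  prior myocardial infarction: no → false
  pregnant: no → false
  on anticoagulants: yes → true
  HbA1c > 7.5%: 4.6 > 7.5 is false
Combine:
[1.1.1.1] false OR false = false
[1.1.1] NOT false = true
[1.1.2.1] false OR true = true
[1.1.2] NOT true = false
[1.1] true OR false = true
[1] NOT true = false
[2.1.1.1] false OR true = true
[2.1.1] NOT true = false
[2.1.2] true AND true = true
[2.1] false AND true = false
[2] NOT false = true
[3.1] true OR true = true
[3.2] false OR false OR false = false
[3] true AND false = false
[4] true → false = false
[root] false OR true OR false OR false = true
Overall: true → enrolled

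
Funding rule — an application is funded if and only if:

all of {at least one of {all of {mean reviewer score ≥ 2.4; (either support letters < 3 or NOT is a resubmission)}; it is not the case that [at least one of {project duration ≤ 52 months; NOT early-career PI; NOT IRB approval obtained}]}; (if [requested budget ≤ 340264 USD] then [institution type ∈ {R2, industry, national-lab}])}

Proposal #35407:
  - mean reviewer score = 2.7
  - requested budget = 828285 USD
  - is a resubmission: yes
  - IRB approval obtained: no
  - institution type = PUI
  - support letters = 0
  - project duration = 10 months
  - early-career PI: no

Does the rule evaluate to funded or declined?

Atomic conditions:
  mean reviewer score ≥ 2.4: 2.7 ≥ 2.4 is true
  support letters < 3: 0 < 3 is true
  NOT is a resubmission: yes → false
  project duration ≤ 52 months: 10 ≤ 52 is true
  NOT early-career PI: no → true
  NOT IRB approval obtained: no → true
  requested budget ≤ 340264 USD: 828285 ≤ 340264 is false
  institution type ∈ {R2, industry, national-lab}: PUI is not in the set → false
Combine:
[1.1.2] true OR false = true
[1.1] true AND true = true
[1.2.1] true OR true OR true = true
[1.2] NOT true = false
[1] true OR false = true
[2] false → false (antecedent false ⇒ implication holds) = true
[root] true AND true = true
Overall: true → funded

Funded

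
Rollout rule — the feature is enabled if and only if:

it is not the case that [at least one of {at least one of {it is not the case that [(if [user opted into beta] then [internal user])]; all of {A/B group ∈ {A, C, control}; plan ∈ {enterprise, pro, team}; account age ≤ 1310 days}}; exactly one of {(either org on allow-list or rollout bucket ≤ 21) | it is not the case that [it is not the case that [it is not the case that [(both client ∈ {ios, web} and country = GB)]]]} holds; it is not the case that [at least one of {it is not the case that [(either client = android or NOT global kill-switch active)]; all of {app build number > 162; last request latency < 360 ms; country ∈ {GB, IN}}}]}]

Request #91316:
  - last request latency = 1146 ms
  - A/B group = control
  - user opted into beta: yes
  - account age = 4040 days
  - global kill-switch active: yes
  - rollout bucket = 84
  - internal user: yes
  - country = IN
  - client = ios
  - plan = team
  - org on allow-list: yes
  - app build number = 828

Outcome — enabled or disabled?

Enabled

Atomic conditions:
  user opted into beta: yes → true
  internal user: yes → true
  A/B group ∈ {A, C, control}: control is in the set → true
  plan ∈ {enterprise, pro, team}: team is in the set → true
  account age ≤ 1310 days: 4040 ≤ 1310 is false
  org on allow-list: yes → true
  rollout bucket ≤ 21: 84 ≤ 21 is false
  client ∈ {ios, web}: ios is in the set → true
  country = GB: IN == GB is false
  client = android: ios == android is false
  NOT global kill-switch active: yes → false
  app build number > 162: 828 > 162 is true
  last request latency < 360 ms: 1146 < 360 is false
  country ∈ {GB, IN}: IN is in the set → true
Combine:
[1.1.1.1] true → true = true
[1.1.1] NOT true = false
[1.1.2] true AND true AND false = false
[1.1] false OR false = false
[1.2.1] true OR false = true
[1.2.2.1.1.1] true AND false = false
[1.2.2.1.1] NOT false = true
[1.2.2.1] NOT true = false
[1.2.2] NOT false = true
[1.2] exactly-one(true, true) = false
[1.3.1.1.1] false OR false = false
[1.3.1.1] NOT false = true
[1.3.1.2] true AND false AND true = false
[1.3.1] true OR false = true
[1.3] NOT true = false
[1] false OR false OR false = false
[root] NOT false = true
Overall: true → enabled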